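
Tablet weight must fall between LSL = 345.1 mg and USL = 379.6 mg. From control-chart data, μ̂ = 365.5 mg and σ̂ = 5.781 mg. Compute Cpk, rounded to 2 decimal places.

Cpu = (USL − μ̂) / (3σ̂) = (379.6 − 365.5) / (3 × 5.781) = 0.8130; Cpl = (μ̂ − LSL) / (3σ̂) = (365.5 − 345.1) / (3 × 5.781) = 1.1763; Cpk = min(Cpu, Cpl) = 0.8130

0.81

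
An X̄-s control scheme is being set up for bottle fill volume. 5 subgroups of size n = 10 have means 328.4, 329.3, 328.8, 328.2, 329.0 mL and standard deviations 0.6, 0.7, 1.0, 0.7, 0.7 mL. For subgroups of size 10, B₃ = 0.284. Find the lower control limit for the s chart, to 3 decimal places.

s̄ = (0.6 + 0.7 + 1.0 + 0.7 + 0.7) / 5 = 0.7400
LCL_s = B₃·s̄ = 0.284 × 0.7400 = 0.2102

0.210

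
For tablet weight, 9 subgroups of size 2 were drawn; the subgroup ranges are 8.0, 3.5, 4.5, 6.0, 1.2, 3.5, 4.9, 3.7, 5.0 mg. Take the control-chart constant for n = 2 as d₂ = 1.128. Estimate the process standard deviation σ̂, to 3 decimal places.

3.970

R̄ = (8.0 + 3.5 + 4.5 + 6.0 + 1.2 + 3.5 + 4.9 + 3.7 + 5.0) / 9 = 4.4778
σ̂ = R̄ / d₂ = 4.4778 / 1.128 = 3.9697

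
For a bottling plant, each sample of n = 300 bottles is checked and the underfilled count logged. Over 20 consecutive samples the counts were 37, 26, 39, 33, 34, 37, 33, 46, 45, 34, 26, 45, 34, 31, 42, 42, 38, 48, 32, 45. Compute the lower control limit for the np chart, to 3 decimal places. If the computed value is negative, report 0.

p̄ = Σdᵢ / (k·n) = 747 / (20 × 300) = 0.12450
LCL = np̄ − 3·√(np̄(1−p̄)) = 37.3500 − 3 × 5.7184 = 20.1948

20.195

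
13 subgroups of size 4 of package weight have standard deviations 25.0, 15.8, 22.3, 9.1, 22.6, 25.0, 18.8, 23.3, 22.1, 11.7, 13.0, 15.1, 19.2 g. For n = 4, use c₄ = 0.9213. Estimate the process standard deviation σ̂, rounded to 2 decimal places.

20.29

s̄ = (25.0 + 15.8 + 22.3 + 9.1 + 22.6 + 25.0 + 18.8 + 23.3 + 22.1 + 11.7 + 13.0 + 15.1 + 19.2) / 13 = 18.6923
σ̂ = s̄ / c₄ = 18.6923 / 0.9213 = 20.2891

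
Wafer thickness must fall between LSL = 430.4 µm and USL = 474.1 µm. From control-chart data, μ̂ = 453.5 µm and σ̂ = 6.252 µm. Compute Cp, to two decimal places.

Cp = (USL − LSL) / (6σ̂) = (474.1 − 430.4) / (6 × 6.252) = 43.7000 / 37.5120 = 1.1650

1.16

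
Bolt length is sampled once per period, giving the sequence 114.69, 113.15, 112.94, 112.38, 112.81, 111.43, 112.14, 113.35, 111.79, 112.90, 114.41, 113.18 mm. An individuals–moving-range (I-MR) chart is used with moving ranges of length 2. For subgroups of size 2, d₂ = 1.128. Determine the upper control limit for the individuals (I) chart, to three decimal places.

X̄ = (114.69 + 113.15 + 112.94 + 112.38 + 112.81 + 111.43 + 112.14 + 113.35 + 111.79 + 112.90 + 114.41 + 113.18) / 12 = 112.9308
Moving ranges: 1.54, 0.21, 0.56, 0.43, 1.38, 0.71, 1.21, 1.56, 1.11, 1.51, 1.23; M̄R̄ = 11.4500 / 11 = 1.0409
UCL = X̄ + 3·M̄R̄/d₂ = 112.9308 + 3 × 1.0409 / 1.128 = 115.6992

115.699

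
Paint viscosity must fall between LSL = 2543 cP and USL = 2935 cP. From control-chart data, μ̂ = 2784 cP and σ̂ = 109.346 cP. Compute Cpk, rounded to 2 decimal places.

Cpu = (USL − μ̂) / (3σ̂) = (2935 − 2784) / (3 × 109.346) = 0.4603; Cpl = (μ̂ − LSL) / (3σ̂) = (2784 − 2543) / (3 × 109.346) = 0.7347; Cpk = min(Cpu, Cpl) = 0.4603

0.46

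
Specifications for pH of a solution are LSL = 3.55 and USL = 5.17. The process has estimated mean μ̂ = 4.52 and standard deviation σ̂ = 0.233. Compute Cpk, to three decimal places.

0.930

Cpu = (USL − μ̂) / (3σ̂) = (5.17 − 4.52) / (3 × 0.233) = 0.9299; Cpl = (μ̂ − LSL) / (3σ̂) = (4.52 − 3.55) / (3 × 0.233) = 1.3877; Cpk = min(Cpu, Cpl) = 0.9299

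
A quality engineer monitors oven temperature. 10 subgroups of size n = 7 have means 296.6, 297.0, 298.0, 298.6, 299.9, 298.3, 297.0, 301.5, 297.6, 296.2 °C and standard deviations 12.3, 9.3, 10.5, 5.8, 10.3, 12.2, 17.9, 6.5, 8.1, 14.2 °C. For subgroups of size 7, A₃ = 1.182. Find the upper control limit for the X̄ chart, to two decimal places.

310.73

X̄̄ = (296.6 + 297.0 + 298.0 + 298.6 + 299.9 + 298.3 + 297.0 + 301.5 + 297.6 + 296.2) / 10 = 298.0700
s̄ = (12.3 + 9.3 + 10.5 + 5.8 + 10.3 + 12.2 + 17.9 + 6.5 + 8.1 + 14.2) / 10 = 10.7100
UCL = X̄̄ + A₃·s̄ = 298.0700 + 1.182 × 10.7100 = 310.7292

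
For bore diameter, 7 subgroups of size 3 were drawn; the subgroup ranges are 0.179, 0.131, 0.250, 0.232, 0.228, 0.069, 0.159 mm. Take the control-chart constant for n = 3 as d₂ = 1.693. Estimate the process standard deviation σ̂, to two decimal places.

R̄ = (0.179 + 0.131 + 0.250 + 0.232 + 0.228 + 0.069 + 0.159) / 7 = 0.1783
σ̂ = R̄ / d₂ = 0.1783 / 1.693 = 0.1053

0.11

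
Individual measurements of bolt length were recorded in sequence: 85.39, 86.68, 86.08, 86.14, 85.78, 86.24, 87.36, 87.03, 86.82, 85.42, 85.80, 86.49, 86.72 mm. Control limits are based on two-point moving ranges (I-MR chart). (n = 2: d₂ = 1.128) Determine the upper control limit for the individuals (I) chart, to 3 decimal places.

87.884

X̄ = (85.39 + 86.68 + 86.08 + 86.14 + 85.78 + 86.24 + 87.36 + 87.03 + 86.82 + 85.42 + 85.80 + 86.49 + 86.72) / 13 = 86.3038
Moving ranges: 1.29, 0.60, 0.06, 0.36, 0.46, 1.12, 0.33, 0.21, 1.40, 0.38, 0.69, 0.23; M̄R̄ = 7.1300 / 12 = 0.5942
UCL = X̄ + 3·M̄R̄/d₂ = 86.3038 + 3 × 0.5942 / 1.128 = 87.8841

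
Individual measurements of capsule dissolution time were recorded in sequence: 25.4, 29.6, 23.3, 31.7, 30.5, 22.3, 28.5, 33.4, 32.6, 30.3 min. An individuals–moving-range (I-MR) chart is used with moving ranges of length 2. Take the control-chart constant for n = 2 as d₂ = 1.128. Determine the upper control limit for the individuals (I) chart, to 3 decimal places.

41.319

X̄ = (25.4 + 29.6 + 23.3 + 31.7 + 30.5 + 22.3 + 28.5 + 33.4 + 32.6 + 30.3) / 10 = 28.7600
Moving ranges: 4.2, 6.3, 8.4, 1.2, 8.2, 6.2, 4.9, 0.8, 2.3; M̄R̄ = 42.5000 / 9 = 4.7222
UCL = X̄ + 3·M̄R̄/d₂ = 28.7600 + 3 × 4.7222 / 1.128 = 41.3191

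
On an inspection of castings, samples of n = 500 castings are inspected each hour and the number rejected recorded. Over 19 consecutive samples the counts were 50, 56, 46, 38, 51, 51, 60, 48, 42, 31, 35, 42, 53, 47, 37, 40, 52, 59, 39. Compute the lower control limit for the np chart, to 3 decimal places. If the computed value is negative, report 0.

p̄ = Σdᵢ / (k·n) = 877 / (19 × 500) = 0.09232
LCL = np̄ − 3·√(np̄(1−p̄)) = 46.1579 − 3 × 6.4728 = 26.7396

26.740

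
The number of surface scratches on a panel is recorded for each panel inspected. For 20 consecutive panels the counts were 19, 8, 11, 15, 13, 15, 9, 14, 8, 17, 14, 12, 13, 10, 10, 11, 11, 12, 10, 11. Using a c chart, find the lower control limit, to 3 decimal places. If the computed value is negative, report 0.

1.693

c̄ = (19 + 8 + 11 + 15 + 13 + 15 + 9 + 14 + 8 + 17 + 14 + 12 + 13 + 10 + 10 + 11 + 11 + 12 + 10 + 11) / 20 = 243 / 20 = 12.1500
LCL = c̄ − 3√c̄ = 12.1500 − 3 × 3.4857 = 1.6929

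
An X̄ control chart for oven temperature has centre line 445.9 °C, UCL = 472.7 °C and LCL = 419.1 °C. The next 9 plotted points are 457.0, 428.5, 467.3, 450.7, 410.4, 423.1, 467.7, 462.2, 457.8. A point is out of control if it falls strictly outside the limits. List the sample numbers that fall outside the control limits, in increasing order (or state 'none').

Compare each point to [419.1, 472.7]: sample 5 = 410.4 < LCL.

5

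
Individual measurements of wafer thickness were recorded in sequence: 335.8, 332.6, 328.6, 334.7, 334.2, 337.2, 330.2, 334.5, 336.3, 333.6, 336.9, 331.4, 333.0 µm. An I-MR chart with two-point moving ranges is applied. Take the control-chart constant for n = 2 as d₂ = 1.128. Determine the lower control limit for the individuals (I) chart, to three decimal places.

X̄ = (335.8 + 332.6 + 328.6 + 334.7 + 334.2 + 337.2 + 330.2 + 334.5 + 336.3 + 333.6 + 336.9 + 331.4 + 333.0) / 13 = 333.7692
Moving ranges: 3.2, 4.0, 6.1, 0.5, 3.0, 7.0, 4.3, 1.8, 2.7, 3.3, 5.5, 1.6; M̄R̄ = 43.0000 / 12 = 3.5833
LCL = X̄ − 3·M̄R̄/d₂ = 333.7692 − 3 × 3.5833 / 1.128 = 324.2391

324.239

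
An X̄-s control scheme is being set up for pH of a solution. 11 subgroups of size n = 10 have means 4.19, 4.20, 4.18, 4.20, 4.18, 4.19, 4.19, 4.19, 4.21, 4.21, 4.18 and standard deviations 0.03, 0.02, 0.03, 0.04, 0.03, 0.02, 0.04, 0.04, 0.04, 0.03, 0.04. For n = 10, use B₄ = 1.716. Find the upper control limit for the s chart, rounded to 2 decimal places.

s̄ = (0.03 + 0.02 + 0.03 + 0.04 + 0.03 + 0.02 + 0.04 + 0.04 + 0.04 + 0.03 + 0.04) / 11 = 0.0327
UCL_s = B₄·s̄ = 1.716 × 0.0327 = 0.0562

0.06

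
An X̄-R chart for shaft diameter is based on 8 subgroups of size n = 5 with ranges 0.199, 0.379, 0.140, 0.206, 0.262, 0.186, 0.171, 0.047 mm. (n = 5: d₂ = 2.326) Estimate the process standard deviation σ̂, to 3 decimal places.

R̄ = (0.199 + 0.379 + 0.140 + 0.206 + 0.262 + 0.186 + 0.171 + 0.047) / 8 = 0.1988
σ̂ = R̄ / d₂ = 0.1988 / 2.326 = 0.0854

0.085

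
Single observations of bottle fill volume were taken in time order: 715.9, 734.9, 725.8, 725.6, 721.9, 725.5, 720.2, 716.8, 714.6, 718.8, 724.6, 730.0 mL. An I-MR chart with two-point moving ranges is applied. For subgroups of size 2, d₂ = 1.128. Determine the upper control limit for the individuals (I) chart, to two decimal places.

737.85

X̄ = (715.9 + 734.9 + 725.8 + 725.6 + 721.9 + 725.5 + 720.2 + 716.8 + 714.6 + 718.8 + 724.6 + 730.0) / 12 = 722.8833
Moving ranges: 19.0, 9.1, 0.2, 3.7, 3.6, 5.3, 3.4, 2.2, 4.2, 5.8, 5.4; M̄R̄ = 61.9000 / 11 = 5.6273
UCL = X̄ + 3·M̄R̄/d₂ = 722.8833 + 3 × 5.6273 / 1.128 = 737.8495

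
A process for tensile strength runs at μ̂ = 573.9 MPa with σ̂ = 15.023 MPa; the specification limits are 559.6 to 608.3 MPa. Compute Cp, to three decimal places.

Cp = (USL − LSL) / (6σ̂) = (608.3 − 559.6) / (6 × 15.023) = 48.7000 / 90.1380 = 0.5403

0.540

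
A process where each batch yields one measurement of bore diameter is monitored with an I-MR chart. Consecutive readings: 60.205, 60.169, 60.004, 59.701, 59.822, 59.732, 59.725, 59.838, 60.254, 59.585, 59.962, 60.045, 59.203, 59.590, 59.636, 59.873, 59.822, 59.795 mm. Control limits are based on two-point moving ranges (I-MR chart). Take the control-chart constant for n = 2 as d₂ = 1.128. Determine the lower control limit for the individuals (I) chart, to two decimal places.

X̄ = (60.205 + 60.169 + 60.004 + 59.701 + 59.822 + 59.732 + 59.725 + 59.838 + 60.254 + 59.585 + 59.962 + 60.045 + 59.203 + 59.590 + 59.636 + 59.873 + 59.822 + 59.795) / 18 = 59.8312
Moving ranges: 0.036, 0.165, 0.303, 0.121, 0.090, 0.007, 0.113, 0.416, 0.669, 0.377, 0.083, 0.842, 0.387, 0.046, 0.237, 0.051, 0.027; M̄R̄ = 3.9700 / 17 = 0.2335
LCL = X̄ − 3·M̄R̄/d₂ = 59.8312 − 3 × 0.2335 / 1.128 = 59.2101

59.21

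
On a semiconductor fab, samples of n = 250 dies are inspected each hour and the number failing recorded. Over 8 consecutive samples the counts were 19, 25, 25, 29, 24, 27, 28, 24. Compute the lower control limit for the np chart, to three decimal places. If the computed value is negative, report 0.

10.863

p̄ = Σdᵢ / (k·n) = 201 / (8 × 250) = 0.10050
LCL = np̄ − 3·√(np̄(1−p̄)) = 25.1250 − 3 × 4.7539 = 10.8632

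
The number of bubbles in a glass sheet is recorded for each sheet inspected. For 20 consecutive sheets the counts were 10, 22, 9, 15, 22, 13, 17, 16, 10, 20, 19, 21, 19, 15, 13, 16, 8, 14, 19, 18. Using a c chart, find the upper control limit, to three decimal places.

c̄ = (10 + 22 + 9 + 15 + 22 + 13 + 17 + 16 + 10 + 20 + 19 + 21 + 19 + 15 + 13 + 16 + 8 + 14 + 19 + 18) / 20 = 316 / 20 = 15.8000
UCL = c̄ + 3√c̄ = 15.8000 + 3 × √15.8000 = 15.8000 + 3 × 3.9749 = 27.7248

27.725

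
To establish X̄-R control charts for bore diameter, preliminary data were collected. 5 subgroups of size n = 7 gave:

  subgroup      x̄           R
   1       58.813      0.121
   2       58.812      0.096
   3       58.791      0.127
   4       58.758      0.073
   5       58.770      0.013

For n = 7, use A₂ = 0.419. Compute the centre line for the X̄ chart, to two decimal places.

X̄̄ = (58.813 + 58.812 + 58.791 + 58.758 + 58.770) / 5 = 293.9440 / 5 = 58.7888
CL = X̄̄ = 58.7888

58.79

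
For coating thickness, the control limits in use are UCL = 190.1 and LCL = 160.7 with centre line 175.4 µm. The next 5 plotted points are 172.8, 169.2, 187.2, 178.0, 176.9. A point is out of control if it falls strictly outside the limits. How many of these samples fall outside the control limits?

0

All 5 points lie within [160.7, 190.1].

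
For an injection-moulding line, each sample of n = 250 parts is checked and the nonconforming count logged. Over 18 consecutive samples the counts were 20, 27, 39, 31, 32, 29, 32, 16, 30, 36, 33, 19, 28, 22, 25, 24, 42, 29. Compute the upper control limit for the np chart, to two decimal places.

p̄ = Σdᵢ / (k·n) = 514 / (18 × 250) = 0.11422
UCL = np̄ + 3·√(np̄(1−p̄)) = 28.5556 + 3 × √(28.5556×0.88578) = 28.5556 + 3 × 5.0293 = 43.6435

43.64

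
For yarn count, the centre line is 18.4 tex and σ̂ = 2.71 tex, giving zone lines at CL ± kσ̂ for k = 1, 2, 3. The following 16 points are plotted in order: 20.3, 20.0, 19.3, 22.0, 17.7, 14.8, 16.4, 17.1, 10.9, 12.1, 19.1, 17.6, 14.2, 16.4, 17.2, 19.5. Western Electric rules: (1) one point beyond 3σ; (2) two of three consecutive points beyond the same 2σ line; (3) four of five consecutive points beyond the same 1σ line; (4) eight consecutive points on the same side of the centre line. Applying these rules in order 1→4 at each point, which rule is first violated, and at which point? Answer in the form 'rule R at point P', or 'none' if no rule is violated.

Zone of each point (C = within 1σ̂, B = 1σ̂–2σ̂, A = 2σ̂–3σ̂, * = beyond 3σ̂; sign = side of CL): 1:+C, 2:+C, 3:+C, 4:+B, 5:-C, 6:-B, 7:-C, 8:-C, 9:-A, 10:-A, 11:+C, 12:-C, 13:-B, 14:-C, 15:-C, 16:+C
Rule 2 (two of three consecutive points beyond the same 2σ limit) is satisfied at point 10.

rule 2 at point 10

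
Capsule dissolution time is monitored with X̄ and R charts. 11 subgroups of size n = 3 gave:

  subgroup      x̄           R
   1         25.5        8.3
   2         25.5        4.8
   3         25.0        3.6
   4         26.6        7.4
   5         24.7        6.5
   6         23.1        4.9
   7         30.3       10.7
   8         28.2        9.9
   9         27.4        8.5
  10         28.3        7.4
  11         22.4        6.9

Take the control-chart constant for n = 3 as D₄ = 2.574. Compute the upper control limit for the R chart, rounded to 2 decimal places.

R̄ = (8.3 + 4.8 + 3.6 + 7.4 + 6.5 + 4.9 + 10.7 + 9.9 + 8.5 + 7.4 + 6.9) / 11 = 78.9000 / 11 = 7.1727
UCL_R = D₄·R̄ = 2.574 × 7.1727 = 18.4626

18.46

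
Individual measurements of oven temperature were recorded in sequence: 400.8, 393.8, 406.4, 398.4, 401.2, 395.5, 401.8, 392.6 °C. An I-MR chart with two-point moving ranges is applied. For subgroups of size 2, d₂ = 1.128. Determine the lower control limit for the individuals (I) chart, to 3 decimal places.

X̄ = (400.8 + 393.8 + 406.4 + 398.4 + 401.2 + 395.5 + 401.8 + 392.6) / 8 = 398.8125
Moving ranges: 7.0, 12.6, 8.0, 2.8, 5.7, 6.3, 9.2; M̄R̄ = 51.6000 / 7 = 7.3714
LCL = X̄ − 3·M̄R̄/d₂ = 398.8125 − 3 × 7.3714 / 1.128 = 379.2076

379.208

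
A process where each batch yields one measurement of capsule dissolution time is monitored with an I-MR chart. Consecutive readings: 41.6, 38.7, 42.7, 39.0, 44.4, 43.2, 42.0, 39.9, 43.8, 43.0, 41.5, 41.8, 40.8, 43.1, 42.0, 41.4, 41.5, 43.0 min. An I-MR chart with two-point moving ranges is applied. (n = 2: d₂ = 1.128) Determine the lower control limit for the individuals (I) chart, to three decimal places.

36.599

X̄ = (41.6 + 38.7 + 42.7 + 39.0 + 44.4 + 43.2 + 42.0 + 39.9 + 43.8 + 43.0 + 41.5 + 41.8 + 40.8 + 43.1 + 42.0 + 41.4 + 41.5 + 43.0) / 18 = 41.8556
Moving ranges: 2.9, 4.0, 3.7, 5.4, 1.2, 1.2, 2.1, 3.9, 0.8, 1.5, 0.3, 1.0, 2.3, 1.1, 0.6, 0.1, 1.5; M̄R̄ = 33.6000 / 17 = 1.9765
LCL = X̄ − 3·M̄R̄/d₂ = 41.8556 − 3 × 1.9765 / 1.128 = 36.5990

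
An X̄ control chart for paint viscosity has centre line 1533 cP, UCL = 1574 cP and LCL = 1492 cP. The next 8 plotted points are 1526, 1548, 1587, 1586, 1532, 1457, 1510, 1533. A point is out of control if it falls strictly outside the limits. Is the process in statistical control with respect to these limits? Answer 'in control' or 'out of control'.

out of control

Compare each point to [1492, 1574]: sample 3 = 1587 > UCL; sample 4 = 1586 > UCL; sample 6 = 1457 < LCL.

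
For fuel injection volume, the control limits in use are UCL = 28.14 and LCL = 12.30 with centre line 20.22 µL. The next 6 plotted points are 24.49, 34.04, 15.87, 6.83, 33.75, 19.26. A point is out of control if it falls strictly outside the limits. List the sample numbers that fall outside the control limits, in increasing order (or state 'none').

2, 4, 5

Compare each point to [12.30, 28.14]: sample 2 = 34.04 > UCL; sample 4 = 6.83 < LCL; sample 5 = 33.75 > UCL.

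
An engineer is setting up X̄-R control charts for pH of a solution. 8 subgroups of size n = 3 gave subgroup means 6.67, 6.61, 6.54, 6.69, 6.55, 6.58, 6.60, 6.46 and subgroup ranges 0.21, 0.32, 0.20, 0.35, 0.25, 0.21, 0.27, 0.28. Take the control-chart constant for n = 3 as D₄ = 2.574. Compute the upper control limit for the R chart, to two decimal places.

R̄ = (0.21 + 0.32 + 0.20 + 0.35 + 0.25 + 0.21 + 0.27 + 0.28) / 8 = 2.0900 / 8 = 0.2612
UCL_R = D₄·R̄ = 2.574 × 0.2612 = 0.6725

0.67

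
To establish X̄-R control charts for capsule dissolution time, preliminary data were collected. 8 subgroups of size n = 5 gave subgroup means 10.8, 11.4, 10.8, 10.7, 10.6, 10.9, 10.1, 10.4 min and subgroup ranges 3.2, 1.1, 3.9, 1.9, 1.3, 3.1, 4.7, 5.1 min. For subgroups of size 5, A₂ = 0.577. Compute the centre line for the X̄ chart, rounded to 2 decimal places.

X̄̄ = (10.8 + 11.4 + 10.8 + 10.7 + 10.6 + 10.9 + 10.1 + 10.4) / 8 = 85.7000 / 8 = 10.7125
CL = X̄̄ = 10.7125

10.71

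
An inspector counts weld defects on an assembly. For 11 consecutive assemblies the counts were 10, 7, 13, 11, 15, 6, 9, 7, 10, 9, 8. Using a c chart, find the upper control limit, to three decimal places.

c̄ = (10 + 7 + 13 + 11 + 15 + 6 + 9 + 7 + 10 + 9 + 8) / 11 = 105 / 11 = 9.5455
UCL = c̄ + 3√c̄ = 9.5455 + 3 × √9.5455 = 9.5455 + 3 × 3.0896 = 18.8142

18.814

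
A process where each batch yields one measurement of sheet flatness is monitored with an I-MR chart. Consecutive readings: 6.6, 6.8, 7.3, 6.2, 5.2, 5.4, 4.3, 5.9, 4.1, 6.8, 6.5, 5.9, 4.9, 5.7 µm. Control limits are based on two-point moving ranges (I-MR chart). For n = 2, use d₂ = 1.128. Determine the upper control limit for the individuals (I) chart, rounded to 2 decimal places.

8.47

X̄ = (6.6 + 6.8 + 7.3 + 6.2 + 5.2 + 5.4 + 4.3 + 5.9 + 4.1 + 6.8 + 6.5 + 5.9 + 4.9 + 5.7) / 14 = 5.8286
Moving ranges: 0.2, 0.5, 1.1, 1.0, 0.2, 1.1, 1.6, 1.8, 2.7, 0.3, 0.6, 1.0, 0.8; M̄R̄ = 12.9000 / 13 = 0.9923
UCL = X̄ + 3·M̄R̄/d₂ = 5.8286 + 3 × 0.9923 / 1.128 = 8.4677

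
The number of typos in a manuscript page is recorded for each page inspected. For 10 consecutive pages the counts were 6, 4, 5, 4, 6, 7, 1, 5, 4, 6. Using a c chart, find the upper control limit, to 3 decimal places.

11.373

c̄ = (6 + 4 + 5 + 4 + 6 + 7 + 1 + 5 + 4 + 6) / 10 = 48 / 10 = 4.8000
UCL = c̄ + 3√c̄ = 4.8000 + 3 × √4.8000 = 4.8000 + 3 × 2.1909 = 11.3727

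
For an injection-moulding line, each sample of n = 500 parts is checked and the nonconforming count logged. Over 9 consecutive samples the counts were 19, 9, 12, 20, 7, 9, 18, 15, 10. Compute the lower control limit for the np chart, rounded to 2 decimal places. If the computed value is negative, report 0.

2.46

p̄ = Σdᵢ / (k·n) = 119 / (9 × 500) = 0.02644
LCL = np̄ − 3·√(np̄(1−p̄)) = 13.2222 − 3 × 3.5878 = 2.4587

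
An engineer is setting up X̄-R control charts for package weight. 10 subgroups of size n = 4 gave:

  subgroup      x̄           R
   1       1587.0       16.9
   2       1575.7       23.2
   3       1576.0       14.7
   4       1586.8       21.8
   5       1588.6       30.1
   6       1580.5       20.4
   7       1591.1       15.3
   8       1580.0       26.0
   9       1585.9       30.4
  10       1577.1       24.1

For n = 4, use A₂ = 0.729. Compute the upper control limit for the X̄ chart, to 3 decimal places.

1599.119

X̄̄ = (1587.0 + 1575.7 + 1576.0 + 1586.8 + 1588.6 + 1580.5 + 1591.1 + 1580.0 + 1585.9 + 1577.1) / 10 = 15828.7000 / 10 = 1582.8700
R̄ = (16.9 + 23.2 + 14.7 + 21.8 + 30.1 + 20.4 + 15.3 + 26.0 + 30.4 + 24.1) / 10 = 222.9000 / 10 = 22.2900
UCL = X̄̄ + A₂·R̄ = 1582.8700 + 0.729 × 22.2900 = 1599.1194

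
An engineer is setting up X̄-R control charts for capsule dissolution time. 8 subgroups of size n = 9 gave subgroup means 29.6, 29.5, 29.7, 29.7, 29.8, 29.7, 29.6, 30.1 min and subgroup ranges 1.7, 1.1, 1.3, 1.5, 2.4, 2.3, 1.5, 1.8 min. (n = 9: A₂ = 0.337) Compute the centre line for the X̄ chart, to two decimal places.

X̄̄ = (29.6 + 29.5 + 29.7 + 29.7 + 29.8 + 29.7 + 29.6 + 30.1) / 8 = 237.7000 / 8 = 29.7125
CL = X̄̄ = 29.7125

29.71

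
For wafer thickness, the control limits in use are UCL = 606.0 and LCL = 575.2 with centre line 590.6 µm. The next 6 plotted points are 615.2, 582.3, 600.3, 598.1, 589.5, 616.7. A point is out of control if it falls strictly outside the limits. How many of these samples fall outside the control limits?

2

Compare each point to [575.2, 606.0]: sample 1 = 615.2 > UCL; sample 6 = 616.7 > UCL.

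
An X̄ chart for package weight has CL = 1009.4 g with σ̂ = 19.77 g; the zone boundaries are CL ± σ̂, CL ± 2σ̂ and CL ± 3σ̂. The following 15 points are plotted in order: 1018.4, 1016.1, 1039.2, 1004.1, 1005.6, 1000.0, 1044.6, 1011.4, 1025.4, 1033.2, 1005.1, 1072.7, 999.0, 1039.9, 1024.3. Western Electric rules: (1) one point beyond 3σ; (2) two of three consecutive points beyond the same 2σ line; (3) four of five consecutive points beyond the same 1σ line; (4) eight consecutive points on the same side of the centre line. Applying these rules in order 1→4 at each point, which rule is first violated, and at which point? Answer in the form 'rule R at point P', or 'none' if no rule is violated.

rule 1 at point 12

Zone of each point (C = within 1σ̂, B = 1σ̂–2σ̂, A = 2σ̂–3σ̂, * = beyond 3σ̂; sign = side of CL): 1:+C, 2:+C, 3:+B, 4:-C, 5:-C, 6:-C, 7:+B, 8:+C, 9:+C, 10:+B, 11:-C, 12:+*, 13:-C, 14:+B, 15:+C
Rule 1 (one point beyond the 3σ limits) is satisfied at point 12.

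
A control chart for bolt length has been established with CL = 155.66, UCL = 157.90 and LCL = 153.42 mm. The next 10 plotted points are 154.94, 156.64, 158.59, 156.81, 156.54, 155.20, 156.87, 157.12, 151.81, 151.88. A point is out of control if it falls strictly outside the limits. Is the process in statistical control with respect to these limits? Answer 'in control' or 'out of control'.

out of control

Compare each point to [153.42, 157.90]: sample 3 = 158.59 > UCL; sample 9 = 151.81 < LCL; sample 10 = 151.88 < LCL.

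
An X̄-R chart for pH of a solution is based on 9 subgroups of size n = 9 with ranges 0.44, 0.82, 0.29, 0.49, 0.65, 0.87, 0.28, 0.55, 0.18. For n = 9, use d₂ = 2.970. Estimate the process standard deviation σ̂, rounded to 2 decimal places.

0.17

R̄ = (0.44 + 0.82 + 0.29 + 0.49 + 0.65 + 0.87 + 0.28 + 0.55 + 0.18) / 9 = 0.5078
σ̂ = R̄ / d₂ = 0.5078 / 2.970 = 0.1710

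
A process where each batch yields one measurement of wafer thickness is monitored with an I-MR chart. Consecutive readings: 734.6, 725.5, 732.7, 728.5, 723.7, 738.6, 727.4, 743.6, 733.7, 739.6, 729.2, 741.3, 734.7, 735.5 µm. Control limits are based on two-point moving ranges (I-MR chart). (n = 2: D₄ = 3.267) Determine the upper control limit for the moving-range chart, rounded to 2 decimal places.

28.47

Moving ranges: 9.1, 7.2, 4.2, 4.8, 14.9, 11.2, 16.2, 9.9, 5.9, 10.4, 12.1, 6.6, 0.8; M̄R̄ = 113.3000 / 13 = 8.7154
UCL_MR = D₄·M̄R̄ = 3.267 × 8.7154 = 28.4732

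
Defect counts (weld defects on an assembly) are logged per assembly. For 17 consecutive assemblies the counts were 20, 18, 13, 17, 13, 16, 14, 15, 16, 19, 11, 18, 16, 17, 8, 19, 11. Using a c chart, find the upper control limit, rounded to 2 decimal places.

c̄ = (20 + 18 + 13 + 17 + 13 + 16 + 14 + 15 + 16 + 19 + 11 + 18 + 16 + 17 + 8 + 19 + 11) / 17 = 261 / 17 = 15.3529
UCL = c̄ + 3√c̄ = 15.3529 + 3 × √15.3529 = 15.3529 + 3 × 3.9183 = 27.1078

27.11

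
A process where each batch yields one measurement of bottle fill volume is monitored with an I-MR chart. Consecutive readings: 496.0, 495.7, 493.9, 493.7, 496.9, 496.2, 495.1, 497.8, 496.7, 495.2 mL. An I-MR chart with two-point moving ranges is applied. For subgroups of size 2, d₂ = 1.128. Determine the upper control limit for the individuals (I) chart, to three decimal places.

499.443

X̄ = (496.0 + 495.7 + 493.9 + 493.7 + 496.9 + 496.2 + 495.1 + 497.8 + 496.7 + 495.2) / 10 = 495.7200
Moving ranges: 0.3, 1.8, 0.2, 3.2, 0.7, 1.1, 2.7, 1.1, 1.5; M̄R̄ = 12.6000 / 9 = 1.4000
UCL = X̄ + 3·M̄R̄/d₂ = 495.7200 + 3 × 1.4000 / 1.128 = 499.4434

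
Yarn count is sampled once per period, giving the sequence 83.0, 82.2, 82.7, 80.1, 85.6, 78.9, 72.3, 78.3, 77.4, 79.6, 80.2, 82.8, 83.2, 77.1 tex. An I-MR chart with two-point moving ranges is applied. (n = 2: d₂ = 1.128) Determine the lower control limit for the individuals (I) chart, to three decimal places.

71.753

X̄ = (83.0 + 82.2 + 82.7 + 80.1 + 85.6 + 78.9 + 72.3 + 78.3 + 77.4 + 79.6 + 80.2 + 82.8 + 83.2 + 77.1) / 14 = 80.2429
Moving ranges: 0.8, 0.5, 2.6, 5.5, 6.7, 6.6, 6.0, 0.9, 2.2, 0.6, 2.6, 0.4, 6.1; M̄R̄ = 41.5000 / 13 = 3.1923
LCL = X̄ − 3·M̄R̄/d₂ = 80.2429 − 3 × 3.1923 / 1.128 = 71.7527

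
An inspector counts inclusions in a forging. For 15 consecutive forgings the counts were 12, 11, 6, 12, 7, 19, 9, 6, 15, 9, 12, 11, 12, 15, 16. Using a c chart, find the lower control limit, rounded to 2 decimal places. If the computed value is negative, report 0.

c̄ = (12 + 11 + 6 + 12 + 7 + 19 + 9 + 6 + 15 + 9 + 12 + 11 + 12 + 15 + 16) / 15 = 172 / 15 = 11.4667
LCL = c̄ − 3√c̄ = 11.4667 − 3 × 3.3862 = 1.3079

1.31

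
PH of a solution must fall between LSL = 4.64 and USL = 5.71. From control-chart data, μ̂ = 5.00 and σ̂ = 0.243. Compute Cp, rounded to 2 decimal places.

Cp = (USL − LSL) / (6σ̂) = (5.71 − 4.64) / (6 × 0.243) = 1.0700 / 1.4580 = 0.7339

0.73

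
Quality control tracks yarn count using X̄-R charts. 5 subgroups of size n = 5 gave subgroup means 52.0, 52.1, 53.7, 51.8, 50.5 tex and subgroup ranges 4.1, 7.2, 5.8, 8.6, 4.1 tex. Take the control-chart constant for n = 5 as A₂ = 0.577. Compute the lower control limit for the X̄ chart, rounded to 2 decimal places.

X̄̄ = (52.0 + 52.1 + 53.7 + 51.8 + 50.5) / 5 = 260.1000 / 5 = 52.0200
R̄ = (4.1 + 7.2 + 5.8 + 8.6 + 4.1) / 5 = 29.8000 / 5 = 5.9600
LCL = X̄̄ − A₂·R̄ = 52.0200 − 0.577 × 5.9600 = 48.5811

48.58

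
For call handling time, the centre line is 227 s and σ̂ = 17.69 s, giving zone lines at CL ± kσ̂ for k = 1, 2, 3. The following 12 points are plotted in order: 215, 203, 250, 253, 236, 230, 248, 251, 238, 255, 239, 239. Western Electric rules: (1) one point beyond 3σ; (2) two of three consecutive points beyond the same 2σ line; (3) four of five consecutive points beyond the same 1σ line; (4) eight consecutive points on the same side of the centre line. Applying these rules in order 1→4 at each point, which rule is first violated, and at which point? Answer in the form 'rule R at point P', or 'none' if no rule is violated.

rule 4 at point 10

Zone of each point (C = within 1σ̂, B = 1σ̂–2σ̂, A = 2σ̂–3σ̂, * = beyond 3σ̂; sign = side of CL): 1:-C, 2:-B, 3:+B, 4:+B, 5:+C, 6:+C, 7:+B, 8:+B, 9:+C, 10:+B, 11:+C, 12:+C
Rule 4 (eight consecutive points on the same side of the centre line) is satisfied at point 10.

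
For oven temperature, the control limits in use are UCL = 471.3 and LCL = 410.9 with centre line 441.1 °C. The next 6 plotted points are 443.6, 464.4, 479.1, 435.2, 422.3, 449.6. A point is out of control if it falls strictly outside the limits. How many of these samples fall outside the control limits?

1

Compare each point to [410.9, 471.3]: sample 3 = 479.1 > UCL.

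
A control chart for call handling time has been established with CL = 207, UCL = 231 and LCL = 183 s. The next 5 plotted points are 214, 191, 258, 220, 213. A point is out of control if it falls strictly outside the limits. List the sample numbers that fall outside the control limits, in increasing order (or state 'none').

3

Compare each point to [183, 231]: sample 3 = 258 > UCL.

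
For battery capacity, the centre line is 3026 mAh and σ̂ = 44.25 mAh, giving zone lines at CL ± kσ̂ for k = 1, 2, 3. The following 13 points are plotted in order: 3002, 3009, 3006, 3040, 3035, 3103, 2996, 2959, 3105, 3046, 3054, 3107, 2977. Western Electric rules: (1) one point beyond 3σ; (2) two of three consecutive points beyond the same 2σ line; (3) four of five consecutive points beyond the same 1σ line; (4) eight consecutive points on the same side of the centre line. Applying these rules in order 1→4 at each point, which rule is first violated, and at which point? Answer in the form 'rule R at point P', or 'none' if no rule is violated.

none

Zone of each point (C = within 1σ̂, B = 1σ̂–2σ̂, A = 2σ̂–3σ̂, * = beyond 3σ̂; sign = side of CL): 1:-C, 2:-C, 3:-C, 4:+C, 5:+C, 6:+B, 7:-C, 8:-B, 9:+B, 10:+C, 11:+C, 12:+B, 13:-B
No rule fires across all 13 points.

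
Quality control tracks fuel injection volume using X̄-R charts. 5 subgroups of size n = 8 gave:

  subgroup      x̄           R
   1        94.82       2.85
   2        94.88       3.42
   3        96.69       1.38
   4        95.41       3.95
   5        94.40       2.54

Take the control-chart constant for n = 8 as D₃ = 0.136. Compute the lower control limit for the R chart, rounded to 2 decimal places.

R̄ = (2.85 + 3.42 + 1.38 + 3.95 + 2.54) / 5 = 14.1400 / 5 = 2.8280
LCL_R = D₃·R̄ = 0.136 × 2.8280 = 0.3846

0.38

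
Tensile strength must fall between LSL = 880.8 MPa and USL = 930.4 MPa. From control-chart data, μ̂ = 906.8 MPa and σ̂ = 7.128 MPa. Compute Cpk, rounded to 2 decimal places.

Cpu = (USL − μ̂) / (3σ̂) = (930.4 − 906.8) / (3 × 7.128) = 1.1036; Cpl = (μ̂ − LSL) / (3σ̂) = (906.8 − 880.8) / (3 × 7.128) = 1.2159; Cpk = min(Cpu, Cpl) = 1.1036

1.10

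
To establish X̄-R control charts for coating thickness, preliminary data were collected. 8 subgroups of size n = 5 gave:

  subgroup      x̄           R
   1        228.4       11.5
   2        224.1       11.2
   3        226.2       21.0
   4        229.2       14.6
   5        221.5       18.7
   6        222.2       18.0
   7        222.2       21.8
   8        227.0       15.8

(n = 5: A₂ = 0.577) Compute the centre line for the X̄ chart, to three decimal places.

X̄̄ = (228.4 + 224.1 + 226.2 + 229.2 + 221.5 + 222.2 + 222.2 + 227.0) / 8 = 1800.8000 / 8 = 225.1000
CL = X̄̄ = 225.1000

225.100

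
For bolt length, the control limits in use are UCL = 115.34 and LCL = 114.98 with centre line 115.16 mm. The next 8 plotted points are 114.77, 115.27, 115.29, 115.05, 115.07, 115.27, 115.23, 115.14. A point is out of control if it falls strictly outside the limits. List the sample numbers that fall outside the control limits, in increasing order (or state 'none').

Compare each point to [114.98, 115.34]: sample 1 = 114.77 < LCL.

1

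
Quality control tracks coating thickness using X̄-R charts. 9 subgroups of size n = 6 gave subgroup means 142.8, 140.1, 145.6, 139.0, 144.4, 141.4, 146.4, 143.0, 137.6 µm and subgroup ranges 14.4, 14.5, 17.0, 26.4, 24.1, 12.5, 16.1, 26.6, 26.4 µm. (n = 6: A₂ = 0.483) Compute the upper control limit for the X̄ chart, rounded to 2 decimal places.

X̄̄ = (142.8 + 140.1 + 145.6 + 139.0 + 144.4 + 141.4 + 146.4 + 143.0 + 137.6) / 9 = 1280.3000 / 9 = 142.2556
R̄ = (14.4 + 14.5 + 17.0 + 26.4 + 24.1 + 12.5 + 16.1 + 26.6 + 26.4) / 9 = 178.0000 / 9 = 19.7778
UCL = X̄̄ + A₂·R̄ = 142.2556 + 0.483 × 19.7778 = 151.8082

151.81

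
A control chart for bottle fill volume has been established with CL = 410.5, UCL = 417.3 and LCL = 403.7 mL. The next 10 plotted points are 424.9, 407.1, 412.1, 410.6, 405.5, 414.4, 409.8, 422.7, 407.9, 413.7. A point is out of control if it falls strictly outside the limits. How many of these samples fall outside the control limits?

Compare each point to [403.7, 417.3]: sample 1 = 424.9 > UCL; sample 8 = 422.7 > UCL.

2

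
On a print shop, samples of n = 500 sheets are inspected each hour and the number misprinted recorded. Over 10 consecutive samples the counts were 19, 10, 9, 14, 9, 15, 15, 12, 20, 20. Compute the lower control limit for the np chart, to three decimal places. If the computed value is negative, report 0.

p̄ = Σdᵢ / (k·n) = 143 / (10 × 500) = 0.02860
LCL = np̄ − 3·√(np̄(1−p̄)) = 14.3000 − 3 × 3.7271 = 3.1188

3.119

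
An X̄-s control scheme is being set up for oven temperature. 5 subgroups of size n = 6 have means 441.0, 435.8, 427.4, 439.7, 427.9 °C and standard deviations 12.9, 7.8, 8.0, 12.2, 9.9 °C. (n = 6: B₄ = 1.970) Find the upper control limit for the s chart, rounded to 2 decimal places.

s̄ = (12.9 + 7.8 + 8.0 + 12.2 + 9.9) / 5 = 10.1600
UCL_s = B₄·s̄ = 1.970 × 10.1600 = 20.0152

20.02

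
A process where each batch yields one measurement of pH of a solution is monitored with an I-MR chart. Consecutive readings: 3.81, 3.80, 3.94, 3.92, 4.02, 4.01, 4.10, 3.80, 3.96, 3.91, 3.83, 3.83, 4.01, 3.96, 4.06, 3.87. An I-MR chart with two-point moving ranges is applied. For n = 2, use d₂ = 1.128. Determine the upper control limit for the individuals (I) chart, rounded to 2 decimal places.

4.19

X̄ = (3.81 + 3.80 + 3.94 + 3.92 + 4.02 + 4.01 + 4.10 + 3.80 + 3.96 + 3.91 + 3.83 + 3.83 + 4.01 + 3.96 + 4.06 + 3.87) / 16 = 3.9269
Moving ranges: 0.01, 0.14, 0.02, 0.10, 0.01, 0.09, 0.30, 0.16, 0.05, 0.08, 0.00, 0.18, 0.05, 0.10, 0.19; M̄R̄ = 1.4800 / 15 = 0.0987
UCL = X̄ + 3·M̄R̄/d₂ = 3.9269 + 3 × 0.0987 / 1.128 = 4.1893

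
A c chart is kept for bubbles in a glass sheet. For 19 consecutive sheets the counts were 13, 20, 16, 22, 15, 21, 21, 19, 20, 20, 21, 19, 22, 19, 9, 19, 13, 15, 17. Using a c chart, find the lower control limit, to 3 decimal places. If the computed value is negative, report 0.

5.238

c̄ = (13 + 20 + 16 + 22 + 15 + 21 + 21 + 19 + 20 + 20 + 21 + 19 + 22 + 19 + 9 + 19 + 13 + 15 + 17) / 19 = 341 / 19 = 17.9474
LCL = c̄ − 3√c̄ = 17.9474 − 3 × 4.2364 = 5.2381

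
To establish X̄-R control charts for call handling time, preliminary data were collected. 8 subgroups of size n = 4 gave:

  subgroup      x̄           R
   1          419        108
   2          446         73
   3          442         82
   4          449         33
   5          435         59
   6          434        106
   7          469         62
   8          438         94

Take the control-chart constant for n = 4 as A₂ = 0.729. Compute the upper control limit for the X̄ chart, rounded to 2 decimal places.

497.72

X̄̄ = (419 + 446 + 442 + 449 + 435 + 434 + 469 + 438) / 8 = 3532.0000 / 8 = 441.5000
R̄ = (108 + 73 + 82 + 33 + 59 + 106 + 62 + 94) / 8 = 617.0000 / 8 = 77.1250
UCL = X̄̄ + A₂·R̄ = 441.5000 + 0.729 × 77.1250 = 497.7241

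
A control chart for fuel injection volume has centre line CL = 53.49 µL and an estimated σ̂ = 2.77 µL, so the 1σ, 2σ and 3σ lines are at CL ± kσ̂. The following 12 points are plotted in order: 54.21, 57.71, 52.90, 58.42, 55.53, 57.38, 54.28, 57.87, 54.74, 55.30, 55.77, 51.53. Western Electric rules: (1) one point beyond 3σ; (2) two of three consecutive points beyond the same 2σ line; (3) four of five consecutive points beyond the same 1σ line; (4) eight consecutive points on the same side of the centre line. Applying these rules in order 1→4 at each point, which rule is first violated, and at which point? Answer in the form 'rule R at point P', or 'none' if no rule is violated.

Zone of each point (C = within 1σ̂, B = 1σ̂–2σ̂, A = 2σ̂–3σ̂, * = beyond 3σ̂; sign = side of CL): 1:+C, 2:+B, 3:-C, 4:+B, 5:+C, 6:+B, 7:+C, 8:+B, 9:+C, 10:+C, 11:+C, 12:-C
Rule 4 (eight consecutive points on the same side of the centre line) is satisfied at point 11.

rule 4 at point 11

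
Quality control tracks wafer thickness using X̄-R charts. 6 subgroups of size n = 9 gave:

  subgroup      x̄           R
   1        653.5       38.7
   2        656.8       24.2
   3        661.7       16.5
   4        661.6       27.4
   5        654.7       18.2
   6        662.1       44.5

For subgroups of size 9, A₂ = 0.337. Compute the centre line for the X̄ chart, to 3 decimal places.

658.400

X̄̄ = (653.5 + 656.8 + 661.7 + 661.6 + 654.7 + 662.1) / 6 = 3950.4000 / 6 = 658.4000
CL = X̄̄ = 658.4000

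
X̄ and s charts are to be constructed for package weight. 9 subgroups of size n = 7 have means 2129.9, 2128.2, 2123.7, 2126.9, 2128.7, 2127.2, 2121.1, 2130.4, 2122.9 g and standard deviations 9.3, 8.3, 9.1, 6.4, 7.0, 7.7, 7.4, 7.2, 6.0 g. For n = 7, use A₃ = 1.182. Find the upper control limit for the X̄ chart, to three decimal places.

X̄̄ = (2129.9 + 2128.2 + 2123.7 + 2126.9 + 2128.7 + 2127.2 + 2121.1 + 2130.4 + 2122.9) / 9 = 2126.5556
s̄ = (9.3 + 8.3 + 9.1 + 6.4 + 7.0 + 7.7 + 7.4 + 7.2 + 6.0) / 9 = 7.6000
UCL = X̄̄ + A₃·s̄ = 2126.5556 + 1.182 × 7.6000 = 2135.5388

2135.539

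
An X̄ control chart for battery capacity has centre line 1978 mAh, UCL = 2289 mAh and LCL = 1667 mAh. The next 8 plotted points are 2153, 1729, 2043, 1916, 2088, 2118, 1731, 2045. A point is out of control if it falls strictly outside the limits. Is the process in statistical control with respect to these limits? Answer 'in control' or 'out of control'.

in control

All 8 points lie within [1667, 2289].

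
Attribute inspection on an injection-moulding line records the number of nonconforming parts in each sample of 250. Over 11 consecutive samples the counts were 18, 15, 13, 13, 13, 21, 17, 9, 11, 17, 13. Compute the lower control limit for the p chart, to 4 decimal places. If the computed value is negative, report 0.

p̄ = Σdᵢ / (k·n) = 160 / (11 × 250) = 0.05818
LCL = p̄ − 3·√(p̄(1−p̄)/n) = 0.05818 − 3 × 0.01480 = 0.01377

0.0138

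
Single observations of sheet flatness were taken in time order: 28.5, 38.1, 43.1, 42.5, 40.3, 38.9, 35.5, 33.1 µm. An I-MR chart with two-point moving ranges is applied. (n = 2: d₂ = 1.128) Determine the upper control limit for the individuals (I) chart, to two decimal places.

46.85

X̄ = (28.5 + 38.1 + 43.1 + 42.5 + 40.3 + 38.9 + 35.5 + 33.1) / 8 = 37.5000
Moving ranges: 9.6, 5.0, 0.6, 2.2, 1.4, 3.4, 2.4; M̄R̄ = 24.6000 / 7 = 3.5143
UCL = X̄ + 3·M̄R̄/d₂ = 37.5000 + 3 × 3.5143 / 1.128 = 46.8465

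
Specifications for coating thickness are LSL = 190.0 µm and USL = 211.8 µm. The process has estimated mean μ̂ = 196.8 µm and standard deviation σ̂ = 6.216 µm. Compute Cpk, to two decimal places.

0.36

Cpu = (USL − μ̂) / (3σ̂) = (211.8 − 196.8) / (3 × 6.216) = 0.8044; Cpl = (μ̂ − LSL) / (3σ̂) = (196.8 − 190.0) / (3 × 6.216) = 0.3647; Cpk = min(Cpu, Cpl) = 0.3647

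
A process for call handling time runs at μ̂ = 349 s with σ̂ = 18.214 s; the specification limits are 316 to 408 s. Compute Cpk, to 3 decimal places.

0.604

Cpu = (USL − μ̂) / (3σ̂) = (408 − 349) / (3 × 18.214) = 1.0798; Cpl = (μ̂ − LSL) / (3σ̂) = (349 − 316) / (3 × 18.214) = 0.6039; Cpk = min(Cpu, Cpl) = 0.6039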